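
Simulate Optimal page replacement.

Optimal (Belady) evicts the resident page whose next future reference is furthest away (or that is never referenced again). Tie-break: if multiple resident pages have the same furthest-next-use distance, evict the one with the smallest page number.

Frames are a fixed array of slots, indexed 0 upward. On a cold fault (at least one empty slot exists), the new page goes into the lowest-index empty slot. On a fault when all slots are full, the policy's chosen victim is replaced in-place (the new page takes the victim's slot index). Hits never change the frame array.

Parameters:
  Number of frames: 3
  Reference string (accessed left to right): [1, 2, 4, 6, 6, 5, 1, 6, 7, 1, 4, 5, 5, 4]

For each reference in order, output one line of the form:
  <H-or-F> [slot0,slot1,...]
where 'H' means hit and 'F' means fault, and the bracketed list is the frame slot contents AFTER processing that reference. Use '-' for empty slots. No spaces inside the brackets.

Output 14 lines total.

F [1,-,-]
F [1,2,-]
F [1,2,4]
F [1,6,4]
H [1,6,4]
F [1,6,5]
H [1,6,5]
H [1,6,5]
F [1,7,5]
H [1,7,5]
F [4,7,5]
H [4,7,5]
H [4,7,5]
H [4,7,5]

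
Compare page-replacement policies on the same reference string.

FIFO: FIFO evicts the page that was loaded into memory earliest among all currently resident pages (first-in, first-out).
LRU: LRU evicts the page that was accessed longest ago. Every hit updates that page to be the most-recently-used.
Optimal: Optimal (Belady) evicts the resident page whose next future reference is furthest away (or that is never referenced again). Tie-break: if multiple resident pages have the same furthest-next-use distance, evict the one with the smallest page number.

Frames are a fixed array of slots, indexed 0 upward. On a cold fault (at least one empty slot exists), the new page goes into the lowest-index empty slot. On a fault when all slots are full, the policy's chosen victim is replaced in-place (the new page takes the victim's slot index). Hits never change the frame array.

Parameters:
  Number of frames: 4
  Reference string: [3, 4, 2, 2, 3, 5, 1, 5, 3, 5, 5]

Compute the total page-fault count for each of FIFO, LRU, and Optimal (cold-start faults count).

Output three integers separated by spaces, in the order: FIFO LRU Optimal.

--- FIFO ---
  step 0: ref 3 -> FAULT, frames=[3,-,-,-] (faults so far: 1)
  step 1: ref 4 -> FAULT, frames=[3,4,-,-] (faults so far: 2)
  step 2: ref 2 -> FAULT, frames=[3,4,2,-] (faults so far: 3)
  step 3: ref 2 -> HIT, frames=[3,4,2,-] (faults so far: 3)
  step 4: ref 3 -> HIT, frames=[3,4,2,-] (faults so far: 3)
  step 5: ref 5 -> FAULT, frames=[3,4,2,5] (faults so far: 4)
  step 6: ref 1 -> FAULT, evict 3, frames=[1,4,2,5] (faults so far: 5)
  step 7: ref 5 -> HIT, frames=[1,4,2,5] (faults so far: 5)
  step 8: ref 3 -> FAULT, evict 4, frames=[1,3,2,5] (faults so far: 6)
  step 9: ref 5 -> HIT, frames=[1,3,2,5] (faults so far: 6)
  step 10: ref 5 -> HIT, frames=[1,3,2,5] (faults so far: 6)
  FIFO total faults: 6
--- LRU ---
  step 0: ref 3 -> FAULT, frames=[3,-,-,-] (faults so far: 1)
  step 1: ref 4 -> FAULT, frames=[3,4,-,-] (faults so far: 2)
  step 2: ref 2 -> FAULT, frames=[3,4,2,-] (faults so far: 3)
  step 3: ref 2 -> HIT, frames=[3,4,2,-] (faults so far: 3)
  step 4: ref 3 -> HIT, frames=[3,4,2,-] (faults so far: 3)
  step 5: ref 5 -> FAULT, frames=[3,4,2,5] (faults so far: 4)
  step 6: ref 1 -> FAULT, evict 4, frames=[3,1,2,5] (faults so far: 5)
  step 7: ref 5 -> HIT, frames=[3,1,2,5] (faults so far: 5)
  step 8: ref 3 -> HIT, frames=[3,1,2,5] (faults so far: 5)
  step 9: ref 5 -> HIT, frames=[3,1,2,5] (faults so far: 5)
  step 10: ref 5 -> HIT, frames=[3,1,2,5] (faults so far: 5)
  LRU total faults: 5
--- Optimal ---
  step 0: ref 3 -> FAULT, frames=[3,-,-,-] (faults so far: 1)
  step 1: ref 4 -> FAULT, frames=[3,4,-,-] (faults so far: 2)
  step 2: ref 2 -> FAULT, frames=[3,4,2,-] (faults so far: 3)
  step 3: ref 2 -> HIT, frames=[3,4,2,-] (faults so far: 3)
  step 4: ref 3 -> HIT, frames=[3,4,2,-] (faults so far: 3)
  step 5: ref 5 -> FAULT, frames=[3,4,2,5] (faults so far: 4)
  step 6: ref 1 -> FAULT, evict 2, frames=[3,4,1,5] (faults so far: 5)
  step 7: ref 5 -> HIT, frames=[3,4,1,5] (faults so far: 5)
  step 8: ref 3 -> HIT, frames=[3,4,1,5] (faults so far: 5)
  step 9: ref 5 -> HIT, frames=[3,4,1,5] (faults so far: 5)
  step 10: ref 5 -> HIT, frames=[3,4,1,5] (faults so far: 5)
  Optimal total faults: 5

Answer: 6 5 5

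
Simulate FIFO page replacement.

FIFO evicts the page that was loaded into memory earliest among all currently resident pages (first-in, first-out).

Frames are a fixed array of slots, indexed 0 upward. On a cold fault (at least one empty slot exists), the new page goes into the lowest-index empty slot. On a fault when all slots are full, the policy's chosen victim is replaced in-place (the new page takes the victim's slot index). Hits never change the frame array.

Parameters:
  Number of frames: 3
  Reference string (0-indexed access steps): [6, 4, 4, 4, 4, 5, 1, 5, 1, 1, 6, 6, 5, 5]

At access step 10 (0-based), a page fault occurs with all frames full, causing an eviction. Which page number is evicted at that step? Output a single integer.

Answer: 4

Derivation:
Step 0: ref 6 -> FAULT, frames=[6,-,-]
Step 1: ref 4 -> FAULT, frames=[6,4,-]
Step 2: ref 4 -> HIT, frames=[6,4,-]
Step 3: ref 4 -> HIT, frames=[6,4,-]
Step 4: ref 4 -> HIT, frames=[6,4,-]
Step 5: ref 5 -> FAULT, frames=[6,4,5]
Step 6: ref 1 -> FAULT, evict 6, frames=[1,4,5]
Step 7: ref 5 -> HIT, frames=[1,4,5]
Step 8: ref 1 -> HIT, frames=[1,4,5]
Step 9: ref 1 -> HIT, frames=[1,4,5]
Step 10: ref 6 -> FAULT, evict 4, frames=[1,6,5]
At step 10: evicted page 4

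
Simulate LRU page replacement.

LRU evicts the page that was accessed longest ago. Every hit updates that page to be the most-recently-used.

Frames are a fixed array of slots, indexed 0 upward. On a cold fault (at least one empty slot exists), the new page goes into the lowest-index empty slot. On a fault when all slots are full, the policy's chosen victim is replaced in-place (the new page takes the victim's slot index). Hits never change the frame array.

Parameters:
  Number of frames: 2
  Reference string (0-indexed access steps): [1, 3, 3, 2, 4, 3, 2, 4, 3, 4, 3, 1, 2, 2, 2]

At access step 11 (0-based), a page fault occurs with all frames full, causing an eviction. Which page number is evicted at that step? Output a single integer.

Answer: 4

Derivation:
Step 0: ref 1 -> FAULT, frames=[1,-]
Step 1: ref 3 -> FAULT, frames=[1,3]
Step 2: ref 3 -> HIT, frames=[1,3]
Step 3: ref 2 -> FAULT, evict 1, frames=[2,3]
Step 4: ref 4 -> FAULT, evict 3, frames=[2,4]
Step 5: ref 3 -> FAULT, evict 2, frames=[3,4]
Step 6: ref 2 -> FAULT, evict 4, frames=[3,2]
Step 7: ref 4 -> FAULT, evict 3, frames=[4,2]
Step 8: ref 3 -> FAULT, evict 2, frames=[4,3]
Step 9: ref 4 -> HIT, frames=[4,3]
Step 10: ref 3 -> HIT, frames=[4,3]
Step 11: ref 1 -> FAULT, evict 4, frames=[1,3]
At step 11: evicted page 4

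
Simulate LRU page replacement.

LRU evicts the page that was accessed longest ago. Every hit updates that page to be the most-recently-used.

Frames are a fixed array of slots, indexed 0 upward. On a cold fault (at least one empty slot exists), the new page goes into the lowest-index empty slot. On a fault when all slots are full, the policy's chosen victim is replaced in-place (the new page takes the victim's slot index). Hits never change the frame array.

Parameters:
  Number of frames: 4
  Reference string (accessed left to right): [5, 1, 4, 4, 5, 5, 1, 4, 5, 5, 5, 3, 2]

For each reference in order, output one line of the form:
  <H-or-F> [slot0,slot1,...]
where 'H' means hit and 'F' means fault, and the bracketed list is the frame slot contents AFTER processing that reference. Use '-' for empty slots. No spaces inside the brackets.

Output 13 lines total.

F [5,-,-,-]
F [5,1,-,-]
F [5,1,4,-]
H [5,1,4,-]
H [5,1,4,-]
H [5,1,4,-]
H [5,1,4,-]
H [5,1,4,-]
H [5,1,4,-]
H [5,1,4,-]
H [5,1,4,-]
F [5,1,4,3]
F [5,2,4,3]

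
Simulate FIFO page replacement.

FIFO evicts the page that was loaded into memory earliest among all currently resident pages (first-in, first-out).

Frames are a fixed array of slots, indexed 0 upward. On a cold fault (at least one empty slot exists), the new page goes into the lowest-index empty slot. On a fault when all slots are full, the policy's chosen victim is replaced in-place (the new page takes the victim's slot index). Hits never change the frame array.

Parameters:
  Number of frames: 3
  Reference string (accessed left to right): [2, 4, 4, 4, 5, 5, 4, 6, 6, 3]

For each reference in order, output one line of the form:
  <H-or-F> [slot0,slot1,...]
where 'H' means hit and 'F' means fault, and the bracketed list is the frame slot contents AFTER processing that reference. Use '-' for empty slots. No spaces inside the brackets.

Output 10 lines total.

F [2,-,-]
F [2,4,-]
H [2,4,-]
H [2,4,-]
F [2,4,5]
H [2,4,5]
H [2,4,5]
F [6,4,5]
H [6,4,5]
F [6,3,5]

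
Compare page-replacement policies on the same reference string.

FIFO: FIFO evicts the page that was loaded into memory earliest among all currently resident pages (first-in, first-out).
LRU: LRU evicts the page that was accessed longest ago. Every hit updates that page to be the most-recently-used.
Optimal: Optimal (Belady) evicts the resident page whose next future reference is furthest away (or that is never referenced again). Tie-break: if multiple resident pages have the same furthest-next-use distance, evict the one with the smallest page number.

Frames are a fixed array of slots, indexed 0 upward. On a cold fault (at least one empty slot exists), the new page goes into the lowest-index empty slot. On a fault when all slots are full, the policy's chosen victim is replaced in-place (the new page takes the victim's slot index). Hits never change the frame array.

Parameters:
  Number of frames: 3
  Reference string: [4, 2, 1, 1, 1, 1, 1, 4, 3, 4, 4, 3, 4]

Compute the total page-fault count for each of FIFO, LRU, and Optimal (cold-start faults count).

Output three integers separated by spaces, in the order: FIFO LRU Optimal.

Answer: 5 4 4

Derivation:
--- FIFO ---
  step 0: ref 4 -> FAULT, frames=[4,-,-] (faults so far: 1)
  step 1: ref 2 -> FAULT, frames=[4,2,-] (faults so far: 2)
  step 2: ref 1 -> FAULT, frames=[4,2,1] (faults so far: 3)
  step 3: ref 1 -> HIT, frames=[4,2,1] (faults so far: 3)
  step 4: ref 1 -> HIT, frames=[4,2,1] (faults so far: 3)
  step 5: ref 1 -> HIT, frames=[4,2,1] (faults so far: 3)
  step 6: ref 1 -> HIT, frames=[4,2,1] (faults so far: 3)
  step 7: ref 4 -> HIT, frames=[4,2,1] (faults so far: 3)
  step 8: ref 3 -> FAULT, evict 4, frames=[3,2,1] (faults so far: 4)
  step 9: ref 4 -> FAULT, evict 2, frames=[3,4,1] (faults so far: 5)
  step 10: ref 4 -> HIT, frames=[3,4,1] (faults so far: 5)
  step 11: ref 3 -> HIT, frames=[3,4,1] (faults so far: 5)
  step 12: ref 4 -> HIT, frames=[3,4,1] (faults so far: 5)
  FIFO total faults: 5
--- LRU ---
  step 0: ref 4 -> FAULT, frames=[4,-,-] (faults so far: 1)
  step 1: ref 2 -> FAULT, frames=[4,2,-] (faults so far: 2)
  step 2: ref 1 -> FAULT, frames=[4,2,1] (faults so far: 3)
  step 3: ref 1 -> HIT, frames=[4,2,1] (faults so far: 3)
  step 4: ref 1 -> HIT, frames=[4,2,1] (faults so far: 3)
  step 5: ref 1 -> HIT, frames=[4,2,1] (faults so far: 3)
  step 6: ref 1 -> HIT, frames=[4,2,1] (faults so far: 3)
  step 7: ref 4 -> HIT, frames=[4,2,1] (faults so far: 3)
  step 8: ref 3 -> FAULT, evict 2, frames=[4,3,1] (faults so far: 4)
  step 9: ref 4 -> HIT, frames=[4,3,1] (faults so far: 4)
  step 10: ref 4 -> HIT, frames=[4,3,1] (faults so far: 4)
  step 11: ref 3 -> HIT, frames=[4,3,1] (faults so far: 4)
  step 12: ref 4 -> HIT, frames=[4,3,1] (faults so far: 4)
  LRU total faults: 4
--- Optimal ---
  step 0: ref 4 -> FAULT, frames=[4,-,-] (faults so far: 1)
  step 1: ref 2 -> FAULT, frames=[4,2,-] (faults so far: 2)
  step 2: ref 1 -> FAULT, frames=[4,2,1] (faults so far: 3)
  step 3: ref 1 -> HIT, frames=[4,2,1] (faults so far: 3)
  step 4: ref 1 -> HIT, frames=[4,2,1] (faults so far: 3)
  step 5: ref 1 -> HIT, frames=[4,2,1] (faults so far: 3)
  step 6: ref 1 -> HIT, frames=[4,2,1] (faults so far: 3)
  step 7: ref 4 -> HIT, frames=[4,2,1] (faults so far: 3)
  step 8: ref 3 -> FAULT, evict 1, frames=[4,2,3] (faults so far: 4)
  step 9: ref 4 -> HIT, frames=[4,2,3] (faults so far: 4)
  step 10: ref 4 -> HIT, frames=[4,2,3] (faults so far: 4)
  step 11: ref 3 -> HIT, frames=[4,2,3] (faults so far: 4)
  step 12: ref 4 -> HIT, frames=[4,2,3] (faults so far: 4)
  Optimal total faults: 4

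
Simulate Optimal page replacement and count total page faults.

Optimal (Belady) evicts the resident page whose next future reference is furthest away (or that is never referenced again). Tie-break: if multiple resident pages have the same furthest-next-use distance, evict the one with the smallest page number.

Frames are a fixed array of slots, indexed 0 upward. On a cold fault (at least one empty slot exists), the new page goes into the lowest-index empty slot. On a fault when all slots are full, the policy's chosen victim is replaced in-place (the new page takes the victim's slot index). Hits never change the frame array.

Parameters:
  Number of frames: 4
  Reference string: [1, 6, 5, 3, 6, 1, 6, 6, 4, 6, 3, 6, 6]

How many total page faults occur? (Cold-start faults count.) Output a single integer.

Step 0: ref 1 → FAULT, frames=[1,-,-,-]
Step 1: ref 6 → FAULT, frames=[1,6,-,-]
Step 2: ref 5 → FAULT, frames=[1,6,5,-]
Step 3: ref 3 → FAULT, frames=[1,6,5,3]
Step 4: ref 6 → HIT, frames=[1,6,5,3]
Step 5: ref 1 → HIT, frames=[1,6,5,3]
Step 6: ref 6 → HIT, frames=[1,6,5,3]
Step 7: ref 6 → HIT, frames=[1,6,5,3]
Step 8: ref 4 → FAULT (evict 1), frames=[4,6,5,3]
Step 9: ref 6 → HIT, frames=[4,6,5,3]
Step 10: ref 3 → HIT, frames=[4,6,5,3]
Step 11: ref 6 → HIT, frames=[4,6,5,3]
Step 12: ref 6 → HIT, frames=[4,6,5,3]
Total faults: 5

Answer: 5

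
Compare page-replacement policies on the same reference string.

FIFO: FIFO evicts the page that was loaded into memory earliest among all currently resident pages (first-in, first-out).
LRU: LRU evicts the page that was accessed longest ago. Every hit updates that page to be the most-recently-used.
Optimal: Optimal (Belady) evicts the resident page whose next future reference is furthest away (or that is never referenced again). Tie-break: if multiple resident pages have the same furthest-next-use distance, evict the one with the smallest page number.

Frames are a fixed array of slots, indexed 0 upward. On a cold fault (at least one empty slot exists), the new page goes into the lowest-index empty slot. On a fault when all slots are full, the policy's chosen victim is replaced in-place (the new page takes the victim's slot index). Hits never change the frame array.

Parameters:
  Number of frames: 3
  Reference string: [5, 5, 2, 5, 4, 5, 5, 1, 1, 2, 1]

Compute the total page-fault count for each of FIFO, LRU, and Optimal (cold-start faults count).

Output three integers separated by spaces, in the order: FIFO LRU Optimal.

--- FIFO ---
  step 0: ref 5 -> FAULT, frames=[5,-,-] (faults so far: 1)
  step 1: ref 5 -> HIT, frames=[5,-,-] (faults so far: 1)
  step 2: ref 2 -> FAULT, frames=[5,2,-] (faults so far: 2)
  step 3: ref 5 -> HIT, frames=[5,2,-] (faults so far: 2)
  step 4: ref 4 -> FAULT, frames=[5,2,4] (faults so far: 3)
  step 5: ref 5 -> HIT, frames=[5,2,4] (faults so far: 3)
  step 6: ref 5 -> HIT, frames=[5,2,4] (faults so far: 3)
  step 7: ref 1 -> FAULT, evict 5, frames=[1,2,4] (faults so far: 4)
  step 8: ref 1 -> HIT, frames=[1,2,4] (faults so far: 4)
  step 9: ref 2 -> HIT, frames=[1,2,4] (faults so far: 4)
  step 10: ref 1 -> HIT, frames=[1,2,4] (faults so far: 4)
  FIFO total faults: 4
--- LRU ---
  step 0: ref 5 -> FAULT, frames=[5,-,-] (faults so far: 1)
  step 1: ref 5 -> HIT, frames=[5,-,-] (faults so far: 1)
  step 2: ref 2 -> FAULT, frames=[5,2,-] (faults so far: 2)
  step 3: ref 5 -> HIT, frames=[5,2,-] (faults so far: 2)
  step 4: ref 4 -> FAULT, frames=[5,2,4] (faults so far: 3)
  step 5: ref 5 -> HIT, frames=[5,2,4] (faults so far: 3)
  step 6: ref 5 -> HIT, frames=[5,2,4] (faults so far: 3)
  step 7: ref 1 -> FAULT, evict 2, frames=[5,1,4] (faults so far: 4)
  step 8: ref 1 -> HIT, frames=[5,1,4] (faults so far: 4)
  step 9: ref 2 -> FAULT, evict 4, frames=[5,1,2] (faults so far: 5)
  step 10: ref 1 -> HIT, frames=[5,1,2] (faults so far: 5)
  LRU total faults: 5
--- Optimal ---
  step 0: ref 5 -> FAULT, frames=[5,-,-] (faults so far: 1)
  step 1: ref 5 -> HIT, frames=[5,-,-] (faults so far: 1)
  step 2: ref 2 -> FAULT, frames=[5,2,-] (faults so far: 2)
  step 3: ref 5 -> HIT, frames=[5,2,-] (faults so far: 2)
  step 4: ref 4 -> FAULT, frames=[5,2,4] (faults so far: 3)
  step 5: ref 5 -> HIT, frames=[5,2,4] (faults so far: 3)
  step 6: ref 5 -> HIT, frames=[5,2,4] (faults so far: 3)
  step 7: ref 1 -> FAULT, evict 4, frames=[5,2,1] (faults so far: 4)
  step 8: ref 1 -> HIT, frames=[5,2,1] (faults so far: 4)
  step 9: ref 2 -> HIT, frames=[5,2,1] (faults so far: 4)
  step 10: ref 1 -> HIT, frames=[5,2,1] (faults so far: 4)
  Optimal total faults: 4

Answer: 4 5 4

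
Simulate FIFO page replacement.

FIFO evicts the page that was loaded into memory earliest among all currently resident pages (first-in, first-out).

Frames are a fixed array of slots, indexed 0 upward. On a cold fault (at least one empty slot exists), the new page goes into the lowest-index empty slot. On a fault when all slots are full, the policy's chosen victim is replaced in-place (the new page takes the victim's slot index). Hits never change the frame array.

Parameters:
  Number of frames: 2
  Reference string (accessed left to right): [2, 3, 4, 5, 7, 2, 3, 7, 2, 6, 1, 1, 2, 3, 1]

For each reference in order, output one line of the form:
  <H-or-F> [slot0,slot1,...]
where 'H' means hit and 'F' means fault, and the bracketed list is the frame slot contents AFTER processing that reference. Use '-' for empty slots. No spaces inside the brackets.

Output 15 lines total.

F [2,-]
F [2,3]
F [4,3]
F [4,5]
F [7,5]
F [7,2]
F [3,2]
F [3,7]
F [2,7]
F [2,6]
F [1,6]
H [1,6]
F [1,2]
F [3,2]
F [3,1]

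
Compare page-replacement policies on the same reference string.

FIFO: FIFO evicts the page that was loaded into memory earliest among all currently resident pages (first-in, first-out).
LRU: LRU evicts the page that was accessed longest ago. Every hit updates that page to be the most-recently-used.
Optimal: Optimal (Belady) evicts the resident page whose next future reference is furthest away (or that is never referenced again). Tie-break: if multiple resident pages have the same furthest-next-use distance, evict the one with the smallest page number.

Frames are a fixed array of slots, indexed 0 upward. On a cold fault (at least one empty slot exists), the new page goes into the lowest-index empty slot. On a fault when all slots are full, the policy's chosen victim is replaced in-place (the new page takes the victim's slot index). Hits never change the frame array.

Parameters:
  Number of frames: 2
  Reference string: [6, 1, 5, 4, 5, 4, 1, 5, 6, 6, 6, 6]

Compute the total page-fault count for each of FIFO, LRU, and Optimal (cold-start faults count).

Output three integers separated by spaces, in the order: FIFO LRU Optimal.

--- FIFO ---
  step 0: ref 6 -> FAULT, frames=[6,-] (faults so far: 1)
  step 1: ref 1 -> FAULT, frames=[6,1] (faults so far: 2)
  step 2: ref 5 -> FAULT, evict 6, frames=[5,1] (faults so far: 3)
  step 3: ref 4 -> FAULT, evict 1, frames=[5,4] (faults so far: 4)
  step 4: ref 5 -> HIT, frames=[5,4] (faults so far: 4)
  step 5: ref 4 -> HIT, frames=[5,4] (faults so far: 4)
  step 6: ref 1 -> FAULT, evict 5, frames=[1,4] (faults so far: 5)
  step 7: ref 5 -> FAULT, evict 4, frames=[1,5] (faults so far: 6)
  step 8: ref 6 -> FAULT, evict 1, frames=[6,5] (faults so far: 7)
  step 9: ref 6 -> HIT, frames=[6,5] (faults so far: 7)
  step 10: ref 6 -> HIT, frames=[6,5] (faults so far: 7)
  step 11: ref 6 -> HIT, frames=[6,5] (faults so far: 7)
  FIFO total faults: 7
--- LRU ---
  step 0: ref 6 -> FAULT, frames=[6,-] (faults so far: 1)
  step 1: ref 1 -> FAULT, frames=[6,1] (faults so far: 2)
  step 2: ref 5 -> FAULT, evict 6, frames=[5,1] (faults so far: 3)
  step 3: ref 4 -> FAULT, evict 1, frames=[5,4] (faults so far: 4)
  step 4: ref 5 -> HIT, frames=[5,4] (faults so far: 4)
  step 5: ref 4 -> HIT, frames=[5,4] (faults so far: 4)
  step 6: ref 1 -> FAULT, evict 5, frames=[1,4] (faults so far: 5)
  step 7: ref 5 -> FAULT, evict 4, frames=[1,5] (faults so far: 6)
  step 8: ref 6 -> FAULT, evict 1, frames=[6,5] (faults so far: 7)
  step 9: ref 6 -> HIT, frames=[6,5] (faults so far: 7)
  step 10: ref 6 -> HIT, frames=[6,5] (faults so far: 7)
  step 11: ref 6 -> HIT, frames=[6,5] (faults so far: 7)
  LRU total faults: 7
--- Optimal ---
  step 0: ref 6 -> FAULT, frames=[6,-] (faults so far: 1)
  step 1: ref 1 -> FAULT, frames=[6,1] (faults so far: 2)
  step 2: ref 5 -> FAULT, evict 6, frames=[5,1] (faults so far: 3)
  step 3: ref 4 -> FAULT, evict 1, frames=[5,4] (faults so far: 4)
  step 4: ref 5 -> HIT, frames=[5,4] (faults so far: 4)
  step 5: ref 4 -> HIT, frames=[5,4] (faults so far: 4)
  step 6: ref 1 -> FAULT, evict 4, frames=[5,1] (faults so far: 5)
  step 7: ref 5 -> HIT, frames=[5,1] (faults so far: 5)
  step 8: ref 6 -> FAULT, evict 1, frames=[5,6] (faults so far: 6)
  step 9: ref 6 -> HIT, frames=[5,6] (faults so far: 6)
  step 10: ref 6 -> HIT, frames=[5,6] (faults so far: 6)
  step 11: ref 6 -> HIT, frames=[5,6] (faults so far: 6)
  Optimal total faults: 6

Answer: 7 7 6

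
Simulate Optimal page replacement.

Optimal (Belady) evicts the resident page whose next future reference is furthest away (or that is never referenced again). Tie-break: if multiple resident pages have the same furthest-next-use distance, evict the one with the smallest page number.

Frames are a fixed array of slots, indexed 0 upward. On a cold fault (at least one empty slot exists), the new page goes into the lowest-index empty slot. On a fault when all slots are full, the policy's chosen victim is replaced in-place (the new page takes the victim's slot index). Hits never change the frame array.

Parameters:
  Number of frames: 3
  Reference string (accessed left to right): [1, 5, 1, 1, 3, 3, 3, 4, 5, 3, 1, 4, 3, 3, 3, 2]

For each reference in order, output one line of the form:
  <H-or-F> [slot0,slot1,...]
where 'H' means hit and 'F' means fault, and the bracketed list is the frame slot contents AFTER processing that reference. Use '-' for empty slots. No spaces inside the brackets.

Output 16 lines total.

F [1,-,-]
F [1,5,-]
H [1,5,-]
H [1,5,-]
F [1,5,3]
H [1,5,3]
H [1,5,3]
F [4,5,3]
H [4,5,3]
H [4,5,3]
F [4,1,3]
H [4,1,3]
H [4,1,3]
H [4,1,3]
H [4,1,3]
F [4,2,3]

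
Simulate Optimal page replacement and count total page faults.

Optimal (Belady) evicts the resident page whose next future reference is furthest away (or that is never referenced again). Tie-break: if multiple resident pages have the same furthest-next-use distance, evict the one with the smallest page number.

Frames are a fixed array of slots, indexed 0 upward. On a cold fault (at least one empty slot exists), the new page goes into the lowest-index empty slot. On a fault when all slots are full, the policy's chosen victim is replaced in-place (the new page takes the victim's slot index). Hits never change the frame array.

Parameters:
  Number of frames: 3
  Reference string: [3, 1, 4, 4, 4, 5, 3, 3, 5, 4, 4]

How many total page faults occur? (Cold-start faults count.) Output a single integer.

Step 0: ref 3 → FAULT, frames=[3,-,-]
Step 1: ref 1 → FAULT, frames=[3,1,-]
Step 2: ref 4 → FAULT, frames=[3,1,4]
Step 3: ref 4 → HIT, frames=[3,1,4]
Step 4: ref 4 → HIT, frames=[3,1,4]
Step 5: ref 5 → FAULT (evict 1), frames=[3,5,4]
Step 6: ref 3 → HIT, frames=[3,5,4]
Step 7: ref 3 → HIT, frames=[3,5,4]
Step 8: ref 5 → HIT, frames=[3,5,4]
Step 9: ref 4 → HIT, frames=[3,5,4]
Step 10: ref 4 → HIT, frames=[3,5,4]
Total faults: 4

Answer: 4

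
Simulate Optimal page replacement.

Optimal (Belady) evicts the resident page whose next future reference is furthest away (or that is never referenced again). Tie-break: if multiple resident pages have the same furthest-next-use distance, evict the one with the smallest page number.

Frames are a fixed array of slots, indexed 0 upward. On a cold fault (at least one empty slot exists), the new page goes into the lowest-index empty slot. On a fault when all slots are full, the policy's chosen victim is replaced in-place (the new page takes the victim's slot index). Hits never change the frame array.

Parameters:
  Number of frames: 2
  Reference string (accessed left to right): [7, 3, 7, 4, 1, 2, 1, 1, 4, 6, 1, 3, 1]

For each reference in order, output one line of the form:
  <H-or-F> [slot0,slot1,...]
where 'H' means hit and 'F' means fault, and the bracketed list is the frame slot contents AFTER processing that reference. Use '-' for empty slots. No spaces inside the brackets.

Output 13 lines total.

F [7,-]
F [7,3]
H [7,3]
F [4,3]
F [4,1]
F [2,1]
H [2,1]
H [2,1]
F [4,1]
F [6,1]
H [6,1]
F [3,1]
H [3,1]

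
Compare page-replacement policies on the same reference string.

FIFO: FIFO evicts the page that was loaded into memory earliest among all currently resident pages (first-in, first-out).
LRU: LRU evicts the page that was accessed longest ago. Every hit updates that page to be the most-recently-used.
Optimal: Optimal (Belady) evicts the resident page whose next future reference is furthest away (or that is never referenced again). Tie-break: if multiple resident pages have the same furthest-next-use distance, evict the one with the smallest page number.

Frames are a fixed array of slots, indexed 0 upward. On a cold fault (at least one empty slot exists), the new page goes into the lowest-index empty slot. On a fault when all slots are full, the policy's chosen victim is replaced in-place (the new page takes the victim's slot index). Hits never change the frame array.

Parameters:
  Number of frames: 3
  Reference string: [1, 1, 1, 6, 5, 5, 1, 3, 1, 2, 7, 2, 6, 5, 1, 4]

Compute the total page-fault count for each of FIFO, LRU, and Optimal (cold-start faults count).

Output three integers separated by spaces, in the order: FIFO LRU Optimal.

Answer: 11 10 9

Derivation:
--- FIFO ---
  step 0: ref 1 -> FAULT, frames=[1,-,-] (faults so far: 1)
  step 1: ref 1 -> HIT, frames=[1,-,-] (faults so far: 1)
  step 2: ref 1 -> HIT, frames=[1,-,-] (faults so far: 1)
  step 3: ref 6 -> FAULT, frames=[1,6,-] (faults so far: 2)
  step 4: ref 5 -> FAULT, frames=[1,6,5] (faults so far: 3)
  step 5: ref 5 -> HIT, frames=[1,6,5] (faults so far: 3)
  step 6: ref 1 -> HIT, frames=[1,6,5] (faults so far: 3)
  step 7: ref 3 -> FAULT, evict 1, frames=[3,6,5] (faults so far: 4)
  step 8: ref 1 -> FAULT, evict 6, frames=[3,1,5] (faults so far: 5)
  step 9: ref 2 -> FAULT, evict 5, frames=[3,1,2] (faults so far: 6)
  step 10: ref 7 -> FAULT, evict 3, frames=[7,1,2] (faults so far: 7)
  step 11: ref 2 -> HIT, frames=[7,1,2] (faults so far: 7)
  step 12: ref 6 -> FAULT, evict 1, frames=[7,6,2] (faults so far: 8)
  step 13: ref 5 -> FAULT, evict 2, frames=[7,6,5] (faults so far: 9)
  step 14: ref 1 -> FAULT, evict 7, frames=[1,6,5] (faults so far: 10)
  step 15: ref 4 -> FAULT, evict 6, frames=[1,4,5] (faults so far: 11)
  FIFO total faults: 11
--- LRU ---
  step 0: ref 1 -> FAULT, frames=[1,-,-] (faults so far: 1)
  step 1: ref 1 -> HIT, frames=[1,-,-] (faults so far: 1)
  step 2: ref 1 -> HIT, frames=[1,-,-] (faults so far: 1)
  step 3: ref 6 -> FAULT, frames=[1,6,-] (faults so far: 2)
  step 4: ref 5 -> FAULT, frames=[1,6,5] (faults so far: 3)
  step 5: ref 5 -> HIT, frames=[1,6,5] (faults so far: 3)
  step 6: ref 1 -> HIT, frames=[1,6,5] (faults so far: 3)
  step 7: ref 3 -> FAULT, evict 6, frames=[1,3,5] (faults so far: 4)
  step 8: ref 1 -> HIT, frames=[1,3,5] (faults so far: 4)
  step 9: ref 2 -> FAULT, evict 5, frames=[1,3,2] (faults so far: 5)
  step 10: ref 7 -> FAULT, evict 3, frames=[1,7,2] (faults so far: 6)
  step 11: ref 2 -> HIT, frames=[1,7,2] (faults so far: 6)
  step 12: ref 6 -> FAULT, evict 1, frames=[6,7,2] (faults so far: 7)
  step 13: ref 5 -> FAULT, evict 7, frames=[6,5,2] (faults so far: 8)
  step 14: ref 1 -> FAULT, evict 2, frames=[6,5,1] (faults so far: 9)
  step 15: ref 4 -> FAULT, evict 6, frames=[4,5,1] (faults so far: 10)
  LRU total faults: 10
--- Optimal ---
  step 0: ref 1 -> FAULT, frames=[1,-,-] (faults so far: 1)
  step 1: ref 1 -> HIT, frames=[1,-,-] (faults so far: 1)
  step 2: ref 1 -> HIT, frames=[1,-,-] (faults so far: 1)
  step 3: ref 6 -> FAULT, frames=[1,6,-] (faults so far: 2)
  step 4: ref 5 -> FAULT, frames=[1,6,5] (faults so far: 3)
  step 5: ref 5 -> HIT, frames=[1,6,5] (faults so far: 3)
  step 6: ref 1 -> HIT, frames=[1,6,5] (faults so far: 3)
  step 7: ref 3 -> FAULT, evict 5, frames=[1,6,3] (faults so far: 4)
  step 8: ref 1 -> HIT, frames=[1,6,3] (faults so far: 4)
  step 9: ref 2 -> FAULT, evict 3, frames=[1,6,2] (faults so far: 5)
  step 10: ref 7 -> FAULT, evict 1, frames=[7,6,2] (faults so far: 6)
  step 11: ref 2 -> HIT, frames=[7,6,2] (faults so far: 6)
  step 12: ref 6 -> HIT, frames=[7,6,2] (faults so far: 6)
  step 13: ref 5 -> FAULT, evict 2, frames=[7,6,5] (faults so far: 7)
  step 14: ref 1 -> FAULT, evict 5, frames=[7,6,1] (faults so far: 8)
  step 15: ref 4 -> FAULT, evict 1, frames=[7,6,4] (faults so far: 9)
  Optimal total faults: 9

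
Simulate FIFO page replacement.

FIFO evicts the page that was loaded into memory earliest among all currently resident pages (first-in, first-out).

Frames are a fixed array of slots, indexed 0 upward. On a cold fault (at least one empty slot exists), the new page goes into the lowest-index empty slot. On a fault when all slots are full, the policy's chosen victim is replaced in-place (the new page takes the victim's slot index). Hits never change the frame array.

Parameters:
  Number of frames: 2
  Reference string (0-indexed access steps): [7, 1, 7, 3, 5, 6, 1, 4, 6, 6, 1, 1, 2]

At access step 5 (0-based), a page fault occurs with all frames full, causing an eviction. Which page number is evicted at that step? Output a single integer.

Answer: 3

Derivation:
Step 0: ref 7 -> FAULT, frames=[7,-]
Step 1: ref 1 -> FAULT, frames=[7,1]
Step 2: ref 7 -> HIT, frames=[7,1]
Step 3: ref 3 -> FAULT, evict 7, frames=[3,1]
Step 4: ref 5 -> FAULT, evict 1, frames=[3,5]
Step 5: ref 6 -> FAULT, evict 3, frames=[6,5]
At step 5: evicted page 3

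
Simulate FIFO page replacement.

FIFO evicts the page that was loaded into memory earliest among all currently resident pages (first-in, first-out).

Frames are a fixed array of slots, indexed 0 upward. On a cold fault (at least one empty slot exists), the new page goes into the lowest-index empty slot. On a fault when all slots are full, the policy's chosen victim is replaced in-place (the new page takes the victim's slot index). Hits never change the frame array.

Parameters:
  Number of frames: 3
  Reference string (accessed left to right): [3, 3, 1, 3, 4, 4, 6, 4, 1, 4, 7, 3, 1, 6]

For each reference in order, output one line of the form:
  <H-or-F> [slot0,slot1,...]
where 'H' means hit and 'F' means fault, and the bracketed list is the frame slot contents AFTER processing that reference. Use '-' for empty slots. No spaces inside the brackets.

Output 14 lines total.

F [3,-,-]
H [3,-,-]
F [3,1,-]
H [3,1,-]
F [3,1,4]
H [3,1,4]
F [6,1,4]
H [6,1,4]
H [6,1,4]
H [6,1,4]
F [6,7,4]
F [6,7,3]
F [1,7,3]
F [1,6,3]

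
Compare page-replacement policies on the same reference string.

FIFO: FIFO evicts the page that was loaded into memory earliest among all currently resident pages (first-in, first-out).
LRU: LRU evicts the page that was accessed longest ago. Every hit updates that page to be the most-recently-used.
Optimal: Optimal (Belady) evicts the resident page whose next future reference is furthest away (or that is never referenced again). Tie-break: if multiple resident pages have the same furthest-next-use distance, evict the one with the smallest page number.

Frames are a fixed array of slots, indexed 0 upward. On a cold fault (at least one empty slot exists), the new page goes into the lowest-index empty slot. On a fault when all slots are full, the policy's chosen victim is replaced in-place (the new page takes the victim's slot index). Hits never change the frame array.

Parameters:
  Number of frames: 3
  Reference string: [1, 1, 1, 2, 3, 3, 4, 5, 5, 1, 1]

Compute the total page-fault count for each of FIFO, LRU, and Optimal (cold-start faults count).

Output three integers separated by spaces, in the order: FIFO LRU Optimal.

Answer: 6 6 5

Derivation:
--- FIFO ---
  step 0: ref 1 -> FAULT, frames=[1,-,-] (faults so far: 1)
  step 1: ref 1 -> HIT, frames=[1,-,-] (faults so far: 1)
  step 2: ref 1 -> HIT, frames=[1,-,-] (faults so far: 1)
  step 3: ref 2 -> FAULT, frames=[1,2,-] (faults so far: 2)
  step 4: ref 3 -> FAULT, frames=[1,2,3] (faults so far: 3)
  step 5: ref 3 -> HIT, frames=[1,2,3] (faults so far: 3)
  step 6: ref 4 -> FAULT, evict 1, frames=[4,2,3] (faults so far: 4)
  step 7: ref 5 -> FAULT, evict 2, frames=[4,5,3] (faults so far: 5)
  step 8: ref 5 -> HIT, frames=[4,5,3] (faults so far: 5)
  step 9: ref 1 -> FAULT, evict 3, frames=[4,5,1] (faults so far: 6)
  step 10: ref 1 -> HIT, frames=[4,5,1] (faults so far: 6)
  FIFO total faults: 6
--- LRU ---
  step 0: ref 1 -> FAULT, frames=[1,-,-] (faults so far: 1)
  step 1: ref 1 -> HIT, frames=[1,-,-] (faults so far: 1)
  step 2: ref 1 -> HIT, frames=[1,-,-] (faults so far: 1)
  step 3: ref 2 -> FAULT, frames=[1,2,-] (faults so far: 2)
  step 4: ref 3 -> FAULT, frames=[1,2,3] (faults so far: 3)
  step 5: ref 3 -> HIT, frames=[1,2,3] (faults so far: 3)
  step 6: ref 4 -> FAULT, evict 1, frames=[4,2,3] (faults so far: 4)
  step 7: ref 5 -> FAULT, evict 2, frames=[4,5,3] (faults so far: 5)
  step 8: ref 5 -> HIT, frames=[4,5,3] (faults so far: 5)
  step 9: ref 1 -> FAULT, evict 3, frames=[4,5,1] (faults so far: 6)
  step 10: ref 1 -> HIT, frames=[4,5,1] (faults so far: 6)
  LRU total faults: 6
--- Optimal ---
  step 0: ref 1 -> FAULT, frames=[1,-,-] (faults so far: 1)
  step 1: ref 1 -> HIT, frames=[1,-,-] (faults so far: 1)
  step 2: ref 1 -> HIT, frames=[1,-,-] (faults so far: 1)
  step 3: ref 2 -> FAULT, frames=[1,2,-] (faults so far: 2)
  step 4: ref 3 -> FAULT, frames=[1,2,3] (faults so far: 3)
  step 5: ref 3 -> HIT, frames=[1,2,3] (faults so far: 3)
  step 6: ref 4 -> FAULT, evict 2, frames=[1,4,3] (faults so far: 4)
  step 7: ref 5 -> FAULT, evict 3, frames=[1,4,5] (faults so far: 5)
  step 8: ref 5 -> HIT, frames=[1,4,5] (faults so far: 5)
  step 9: ref 1 -> HIT, frames=[1,4,5] (faults so far: 5)
  step 10: ref 1 -> HIT, frames=[1,4,5] (faults so far: 5)
  Optimal total faults: 5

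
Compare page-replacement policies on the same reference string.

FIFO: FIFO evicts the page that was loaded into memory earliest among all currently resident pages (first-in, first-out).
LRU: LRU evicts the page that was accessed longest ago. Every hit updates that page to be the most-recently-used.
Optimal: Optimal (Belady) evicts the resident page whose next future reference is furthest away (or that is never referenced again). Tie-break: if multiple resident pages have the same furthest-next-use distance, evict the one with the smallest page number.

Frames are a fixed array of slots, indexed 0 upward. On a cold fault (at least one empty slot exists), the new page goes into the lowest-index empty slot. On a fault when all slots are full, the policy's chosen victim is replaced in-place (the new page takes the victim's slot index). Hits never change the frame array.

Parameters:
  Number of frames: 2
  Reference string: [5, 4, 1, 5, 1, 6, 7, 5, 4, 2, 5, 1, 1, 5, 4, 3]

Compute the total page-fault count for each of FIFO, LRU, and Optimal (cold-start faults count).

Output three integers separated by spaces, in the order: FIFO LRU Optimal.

--- FIFO ---
  step 0: ref 5 -> FAULT, frames=[5,-] (faults so far: 1)
  step 1: ref 4 -> FAULT, frames=[5,4] (faults so far: 2)
  step 2: ref 1 -> FAULT, evict 5, frames=[1,4] (faults so far: 3)
  step 3: ref 5 -> FAULT, evict 4, frames=[1,5] (faults so far: 4)
  step 4: ref 1 -> HIT, frames=[1,5] (faults so far: 4)
  step 5: ref 6 -> FAULT, evict 1, frames=[6,5] (faults so far: 5)
  step 6: ref 7 -> FAULT, evict 5, frames=[6,7] (faults so far: 6)
  step 7: ref 5 -> FAULT, evict 6, frames=[5,7] (faults so far: 7)
  step 8: ref 4 -> FAULT, evict 7, frames=[5,4] (faults so far: 8)
  step 9: ref 2 -> FAULT, evict 5, frames=[2,4] (faults so far: 9)
  step 10: ref 5 -> FAULT, evict 4, frames=[2,5] (faults so far: 10)
  step 11: ref 1 -> FAULT, evict 2, frames=[1,5] (faults so far: 11)
  step 12: ref 1 -> HIT, frames=[1,5] (faults so far: 11)
  step 13: ref 5 -> HIT, frames=[1,5] (faults so far: 11)
  step 14: ref 4 -> FAULT, evict 5, frames=[1,4] (faults so far: 12)
  step 15: ref 3 -> FAULT, evict 1, frames=[3,4] (faults so far: 13)
  FIFO total faults: 13
--- LRU ---
  step 0: ref 5 -> FAULT, frames=[5,-] (faults so far: 1)
  step 1: ref 4 -> FAULT, frames=[5,4] (faults so far: 2)
  step 2: ref 1 -> FAULT, evict 5, frames=[1,4] (faults so far: 3)
  step 3: ref 5 -> FAULT, evict 4, frames=[1,5] (faults so far: 4)
  step 4: ref 1 -> HIT, frames=[1,5] (faults so far: 4)
  step 5: ref 6 -> FAULT, evict 5, frames=[1,6] (faults so far: 5)
  step 6: ref 7 -> FAULT, evict 1, frames=[7,6] (faults so far: 6)
  step 7: ref 5 -> FAULT, evict 6, frames=[7,5] (faults so far: 7)
  step 8: ref 4 -> FAULT, evict 7, frames=[4,5] (faults so far: 8)
  step 9: ref 2 -> FAULT, evict 5, frames=[4,2] (faults so far: 9)
  step 10: ref 5 -> FAULT, evict 4, frames=[5,2] (faults so far: 10)
  step 11: ref 1 -> FAULT, evict 2, frames=[5,1] (faults so far: 11)
  step 12: ref 1 -> HIT, frames=[5,1] (faults so far: 11)
  step 13: ref 5 -> HIT, frames=[5,1] (faults so far: 11)
  step 14: ref 4 -> FAULT, evict 1, frames=[5,4] (faults so far: 12)
  step 15: ref 3 -> FAULT, evict 5, frames=[3,4] (faults so far: 13)
  LRU total faults: 13
--- Optimal ---
  step 0: ref 5 -> FAULT, frames=[5,-] (faults so far: 1)
  step 1: ref 4 -> FAULT, frames=[5,4] (faults so far: 2)
  step 2: ref 1 -> FAULT, evict 4, frames=[5,1] (faults so far: 3)
  step 3: ref 5 -> HIT, frames=[5,1] (faults so far: 3)
  step 4: ref 1 -> HIT, frames=[5,1] (faults so far: 3)
  step 5: ref 6 -> FAULT, evict 1, frames=[5,6] (faults so far: 4)
  step 6: ref 7 -> FAULT, evict 6, frames=[5,7] (faults so far: 5)
  step 7: ref 5 -> HIT, frames=[5,7] (faults so far: 5)
  step 8: ref 4 -> FAULT, evict 7, frames=[5,4] (faults so far: 6)
  step 9: ref 2 -> FAULT, evict 4, frames=[5,2] (faults so far: 7)
  step 10: ref 5 -> HIT, frames=[5,2] (faults so far: 7)
  step 11: ref 1 -> FAULT, evict 2, frames=[5,1] (faults so far: 8)
  step 12: ref 1 -> HIT, frames=[5,1] (faults so far: 8)
  step 13: ref 5 -> HIT, frames=[5,1] (faults so far: 8)
  step 14: ref 4 -> FAULT, evict 1, frames=[5,4] (faults so far: 9)
  step 15: ref 3 -> FAULT, evict 4, frames=[5,3] (faults so far: 10)
  Optimal total faults: 10

Answer: 13 13 10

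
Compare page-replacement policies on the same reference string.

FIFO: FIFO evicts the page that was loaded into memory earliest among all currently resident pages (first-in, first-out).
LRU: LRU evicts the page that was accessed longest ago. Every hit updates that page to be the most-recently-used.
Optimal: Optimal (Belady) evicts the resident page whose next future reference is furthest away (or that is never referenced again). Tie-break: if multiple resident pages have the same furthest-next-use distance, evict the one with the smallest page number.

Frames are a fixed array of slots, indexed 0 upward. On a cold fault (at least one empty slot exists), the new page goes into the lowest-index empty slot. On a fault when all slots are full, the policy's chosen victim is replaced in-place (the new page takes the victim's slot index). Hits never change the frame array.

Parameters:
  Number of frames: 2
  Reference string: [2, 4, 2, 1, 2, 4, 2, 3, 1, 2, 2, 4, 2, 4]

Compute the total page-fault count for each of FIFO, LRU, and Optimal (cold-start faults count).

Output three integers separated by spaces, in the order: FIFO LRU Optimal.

Answer: 9 8 7

Derivation:
--- FIFO ---
  step 0: ref 2 -> FAULT, frames=[2,-] (faults so far: 1)
  step 1: ref 4 -> FAULT, frames=[2,4] (faults so far: 2)
  step 2: ref 2 -> HIT, frames=[2,4] (faults so far: 2)
  step 3: ref 1 -> FAULT, evict 2, frames=[1,4] (faults so far: 3)
  step 4: ref 2 -> FAULT, evict 4, frames=[1,2] (faults so far: 4)
  step 5: ref 4 -> FAULT, evict 1, frames=[4,2] (faults so far: 5)
  step 6: ref 2 -> HIT, frames=[4,2] (faults so far: 5)
  step 7: ref 3 -> FAULT, evict 2, frames=[4,3] (faults so far: 6)
  step 8: ref 1 -> FAULT, evict 4, frames=[1,3] (faults so far: 7)
  step 9: ref 2 -> FAULT, evict 3, frames=[1,2] (faults so far: 8)
  step 10: ref 2 -> HIT, frames=[1,2] (faults so far: 8)
  step 11: ref 4 -> FAULT, evict 1, frames=[4,2] (faults so far: 9)
  step 12: ref 2 -> HIT, frames=[4,2] (faults so far: 9)
  step 13: ref 4 -> HIT, frames=[4,2] (faults so far: 9)
  FIFO total faults: 9
--- LRU ---
  step 0: ref 2 -> FAULT, frames=[2,-] (faults so far: 1)
  step 1: ref 4 -> FAULT, frames=[2,4] (faults so far: 2)
  step 2: ref 2 -> HIT, frames=[2,4] (faults so far: 2)
  step 3: ref 1 -> FAULT, evict 4, frames=[2,1] (faults so far: 3)
  step 4: ref 2 -> HIT, frames=[2,1] (faults so far: 3)
  step 5: ref 4 -> FAULT, evict 1, frames=[2,4] (faults so far: 4)
  step 6: ref 2 -> HIT, frames=[2,4] (faults so far: 4)
  step 7: ref 3 -> FAULT, evict 4, frames=[2,3] (faults so far: 5)
  step 8: ref 1 -> FAULT, evict 2, frames=[1,3] (faults so far: 6)
  step 9: ref 2 -> FAULT, evict 3, frames=[1,2] (faults so far: 7)
  step 10: ref 2 -> HIT, frames=[1,2] (faults so far: 7)
  step 11: ref 4 -> FAULT, evict 1, frames=[4,2] (faults so far: 8)
  step 12: ref 2 -> HIT, frames=[4,2] (faults so far: 8)
  step 13: ref 4 -> HIT, frames=[4,2] (faults so far: 8)
  LRU total faults: 8
--- Optimal ---
  step 0: ref 2 -> FAULT, frames=[2,-] (faults so far: 1)
  step 1: ref 4 -> FAULT, frames=[2,4] (faults so far: 2)
  step 2: ref 2 -> HIT, frames=[2,4] (faults so far: 2)
  step 3: ref 1 -> FAULT, evict 4, frames=[2,1] (faults so far: 3)
  step 4: ref 2 -> HIT, frames=[2,1] (faults so far: 3)
  step 5: ref 4 -> FAULT, evict 1, frames=[2,4] (faults so far: 4)
  step 6: ref 2 -> HIT, frames=[2,4] (faults so far: 4)
  step 7: ref 3 -> FAULT, evict 4, frames=[2,3] (faults so far: 5)
  step 8: ref 1 -> FAULT, evict 3, frames=[2,1] (faults so far: 6)
  step 9: ref 2 -> HIT, frames=[2,1] (faults so far: 6)
  step 10: ref 2 -> HIT, frames=[2,1] (faults so far: 6)
  step 11: ref 4 -> FAULT, evict 1, frames=[2,4] (faults so far: 7)
  step 12: ref 2 -> HIT, frames=[2,4] (faults so far: 7)
  step 13: ref 4 -> HIT, frames=[2,4] (faults so far: 7)
  Optimal total faults: 7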